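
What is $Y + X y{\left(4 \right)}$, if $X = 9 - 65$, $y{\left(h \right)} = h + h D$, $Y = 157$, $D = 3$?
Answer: $-739$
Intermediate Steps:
$y{\left(h \right)} = 4 h$ ($y{\left(h \right)} = h + h 3 = h + 3 h = 4 h$)
$X = -56$
$Y + X y{\left(4 \right)} = 157 - 56 \cdot 4 \cdot 4 = 157 - 896 = -739$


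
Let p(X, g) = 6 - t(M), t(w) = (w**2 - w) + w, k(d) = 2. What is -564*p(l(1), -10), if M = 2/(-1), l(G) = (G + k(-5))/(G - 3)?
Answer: -1128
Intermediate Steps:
l(G) = (2 + G)/(-3 + G) (l(G) = (G + 2)/(G - 3) = (2 + G)/(-3 + G))
M = -2 (M = 2*(-1) = -2)
t(w) = w**2
p(X, g) = 2 (p(X, g) = 6 - 1*(-2)**2 = 6 - 1*4 = 6 - 4 = 2)
-564*p(l(1), -10) = -564*2 = -1128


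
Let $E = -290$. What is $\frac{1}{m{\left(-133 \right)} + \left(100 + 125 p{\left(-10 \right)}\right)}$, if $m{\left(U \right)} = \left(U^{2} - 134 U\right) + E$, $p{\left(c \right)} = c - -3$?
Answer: $\frac{1}{34446} \approx 2.9031 \cdot 10^{-5}$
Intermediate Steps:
$p{\left(c \right)} = 3 + c$ ($p{\left(c \right)} = c + 3 = 3 + c$)
$m{\left(U \right)} = -290 + U^{2} - 134 U$ ($m{\left(U \right)} = \left(U^{2} - 134 U\right) - 290 = -290 + U^{2} - 134 U$)
$\frac{1}{m{\left(-133 \right)} + \left(100 + 125 p{\left(-10 \right)}\right)} = \frac{1}{\left(-290 + \left(-133\right)^{2} - -17822\right) + \left(100 + 125 \left(3 - 10\right)\right)} = \frac{1}{\left(-290 + 17689 + 17822\right) + \left(100 + 125 \left(-7\right)\right)} = \frac{1}{35221 + \left(100 - 875\right)} = \frac{1}{35221 - 775} = \frac{1}{34446}$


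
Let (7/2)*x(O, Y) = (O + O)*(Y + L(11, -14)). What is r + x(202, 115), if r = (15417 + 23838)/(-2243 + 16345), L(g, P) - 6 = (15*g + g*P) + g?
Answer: 1629676273/98714 ≈ 16509.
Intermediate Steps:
L(g, P) = 6 + 16*g + P*g (L(g, P) = 6 + ((15*g + g*P) + g) = 6 + ((15*g + P*g) + g) = 6 + (16*g + P*g) = 6 + 16*g + P*g)
r = 39255/14102 ≈ 2.7836
x(O, Y) = 4*O*(28 + Y)/7 (x(O, Y) = 2*((O + O)*(Y + (6 + 16*11 - 14*11)))/7 = 2*((2*O)*(Y + (6 + 176 - 154)))/7 = 2*((2*O)*(Y + 28))/7 = 2*((2*O)*(28 + Y))/7 = 2*(2*O*(28 + Y))/7 = 4*O*(28 + Y)/7)
r + x(202, 115) = 39255/14102 + (4/7)*202*(28 + 115) = 39255/14102 + (4/7)*202*143 = 39255/14102 + 115544/7 = 1629676273/98714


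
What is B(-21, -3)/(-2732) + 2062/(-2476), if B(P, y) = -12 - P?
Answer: -1413917/1691108 ≈ -0.83609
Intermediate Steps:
B(-21, -3)/(-2732) + 2062/(-2476) = (-12 - 1*(-21))/(-2732) + 2062/(-2476) = (-12 + 21)*(-1/2732) + 2062*(-1/2476) = 9*(-1/2732) - 1031/1238 = -9/2732 - 1031/1238 = -1413917/1691108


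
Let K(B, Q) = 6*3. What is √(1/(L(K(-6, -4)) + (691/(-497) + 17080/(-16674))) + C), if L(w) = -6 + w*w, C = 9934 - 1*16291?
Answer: 3*I*√24647866941264105030/186803465 ≈ 79.731*I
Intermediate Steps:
C = -6357 (C = 9934 - 16291 = -6357)
K(B, Q) = 18
L(w) = -6 + w²
√(1/(L(K(-6, -4)) + (691/(-497) + 17080/(-16674))) + C) = √(1/((-6 + 18²) + (691/(-497) + 17080/(-16674))) - 6357) = √(1/((-6 + 324) + (691*(-1/497) + 17080*(-1/16674))) - 6357) = √(1/(318 + (-691/497 - 1220/1191)) - 6357) = √(1/(318 - 1429321/591927) - 6357) = √(1/(186803465/591927) - 6357) = √(591927/186803465 - 6357) = √(-1187509035078/186803465) = 3*I*√24647866941264105030/186803465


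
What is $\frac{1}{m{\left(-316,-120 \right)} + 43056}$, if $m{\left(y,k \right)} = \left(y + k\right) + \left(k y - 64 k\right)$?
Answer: $\frac{1}{88220} \approx 1.1335 \cdot 10^{-5}$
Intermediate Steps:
$m{\left(y,k \right)} = y - 63 k + k y$ ($m{\left(y,k \right)} = \left(k + y\right) + \left(- 64 k + k y\right) = y - 63 k + k y$)
$\frac{1}{m{\left(-316,-120 \right)} + 43056} = \frac{1}{\left(-316 - -7560 - -37920\right) + 43056} = \frac{1}{\left(-316 + 7560 + 37920\right) + 43056} = \frac{1}{45164 + 43056} = \frac{1}{88220}$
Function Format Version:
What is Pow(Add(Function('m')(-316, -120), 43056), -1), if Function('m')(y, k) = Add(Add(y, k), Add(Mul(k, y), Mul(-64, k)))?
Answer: Rational(1, 88220) ≈ 1.1335e-5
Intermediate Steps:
Function('m')(y, k) = Add(y, Mul(-63, k), Mul(k, y)) (Function('m')(y, k) = Add(Add(k, y), Add(Mul(-64, k), Mul(k, y))) = Add(y, Mul(-63, k), Mul(k, y)))
Pow(Add(Function('m')(-316, -120), 43056), -1) = Pow(Add(Add(-316, Mul(-63, -120), Mul(-120, -316)), 43056), -1) = Pow(Add(Add(-316, 7560, 37920), 43056), -1) = Pow(Add(45164, 43056), -1) = Pow(88220, -1) = Rational(1, 88220)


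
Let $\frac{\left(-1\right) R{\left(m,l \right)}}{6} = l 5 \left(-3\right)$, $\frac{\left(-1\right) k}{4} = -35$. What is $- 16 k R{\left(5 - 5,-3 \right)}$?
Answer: $604800$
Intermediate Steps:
$k = 140$ ($k = \left(-4\right) \left(-35\right) = 140$)
$R{\left(m,l \right)} = 90 l$ ($R{\left(m,l \right)} = - 6 l 5 \left(-3\right) = - 6 \cdot 5 l \left(-3\right) = - 6 \left(- 15 l\right) = 90 l$)
$- 16 k R{\left(5 - 5,-3 \right)} = \left(-16\right) 140 \cdot 90 \left(-3\right) = \left(-2240\right) \left(-270\right) = 604800$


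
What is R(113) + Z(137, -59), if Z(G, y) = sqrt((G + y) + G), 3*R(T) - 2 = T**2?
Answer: 4257 + sqrt(215) ≈ 4271.7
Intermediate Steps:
R(T) = 2/3 + T**2/3
Z(G, y) = sqrt(y + 2*G)
R(113) + Z(137, -59) = (2/3 + (1/3)*113**2) + sqrt(-59 + 2*137) = (2/3 + (1/3)*12769) + sqrt(-59 + 274) = (2/3 + 12769/3) + sqrt(215) = 4257 + sqrt(215)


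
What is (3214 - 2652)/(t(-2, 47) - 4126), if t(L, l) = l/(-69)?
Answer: -38778/284741 ≈ -0.13619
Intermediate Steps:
t(L, l) = -l/69 (t(L, l) = l*(-1/69) = -l/69)
(3214 - 2652)/(t(-2, 47) - 4126) = (3214 - 2652)/(-1/69*47 - 4126) = 562/(-47/69 - 4126) = 562/(-284741/69) = 562*(-69/284741) = -38778/284741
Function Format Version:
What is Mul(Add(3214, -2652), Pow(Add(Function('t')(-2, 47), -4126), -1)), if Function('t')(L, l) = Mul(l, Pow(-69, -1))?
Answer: Rational(-38778, 284741) ≈ -0.13619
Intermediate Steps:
Function('t')(L, l) = Mul(Rational(-1, 69), l) (Function('t')(L, l) = Mul(l, Rational(-1, 69)) = Mul(Rational(-1, 69), l))
Mul(Add(3214, -2652), Pow(Add(Function('t')(-2, 47), -4126), -1)) = Mul(Add(3214, -2652), Pow(Add(Mul(Rational(-1, 69), 47), -4126), -1)) = Mul(562, Pow(Add(Rational(-47, 69), -4126), -1)) = Mul(562, Pow(Rational(-284741, 69), -1)) = Mul(562, Rational(-69, 284741)) = Rational(-38778, 284741)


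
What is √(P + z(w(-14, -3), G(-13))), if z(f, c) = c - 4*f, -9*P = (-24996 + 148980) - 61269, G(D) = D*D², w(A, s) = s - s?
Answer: 2*I*√20622/3 ≈ 95.736*I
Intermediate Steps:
w(A, s) = 0
G(D) = D³
P = -20905/3 (P = -((-24996 + 148980) - 61269)/9 = -(123984 - 61269)/9 = -⅑*62715 = -20905/3 ≈ -6968.3)
√(P + z(w(-14, -3), G(-13))) = √(-20905/3 + ((-13)³ - 4*0)) = √(-20905/3 + (-2197 + 0)) = √(-20905/3 - 2197) = √(-27496/3) = 2*I*√20622/3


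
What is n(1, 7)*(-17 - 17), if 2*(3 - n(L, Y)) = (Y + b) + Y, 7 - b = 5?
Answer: 170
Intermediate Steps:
b = 2 (b = 7 - 1*5 = 7 - 5 = 2)
n(L, Y) = 2 - Y (n(L, Y) = 3 - ((Y + 2) + Y)/2 = 3 - ((2 + Y) + Y)/2 = 3 - (2 + 2*Y)/2 = 3 + (-1 - Y) = 2 - Y)
n(1, 7)*(-17 - 17) = (2 - 1*7)*(-17 - 17) = (2 - 7)*(-34) = -5*(-34) = 170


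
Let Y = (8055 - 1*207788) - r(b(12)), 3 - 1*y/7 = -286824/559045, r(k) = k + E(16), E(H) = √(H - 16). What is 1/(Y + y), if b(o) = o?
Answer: -32885/6567805636 ≈ -5.0070e-6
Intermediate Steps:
E(H) = √(-16 + H)
r(k) = k (r(k) = k + √(-16 + 16) = k + √0 = k + 0 = k)
y = 808689/32885 (y = 21 - (-2007768)/559045 = 21 - 7*(-16872/32885) = 21 + 118104/32885 = 808689/32885 ≈ 24.591)
Y = -199745 (Y = (8055 - 1*207788) - 1*12 = (8055 - 207788) - 12 = -199733 - 12 = -199745)
1/(Y + y) = 1/(-199745 + 808689/32885) = 1/(-6567805636/32885) = -32885/6567805636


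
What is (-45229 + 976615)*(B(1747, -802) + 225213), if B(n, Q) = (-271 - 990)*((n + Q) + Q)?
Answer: 41809917540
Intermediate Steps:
B(n, Q) = -2522*Q - 1261*n (B(n, Q) = -1261*((Q + n) + Q) = -1261*(n + 2*Q) = -2522*Q - 1261*n)
(-45229 + 976615)*(B(1747, -802) + 225213) = (-45229 + 976615)*((-2522*(-802) - 1261*1747) + 225213) = 931386*((2022644 - 2202967) + 225213) = 931386*(-180323 + 225213) = 931386*44890 = 41809917540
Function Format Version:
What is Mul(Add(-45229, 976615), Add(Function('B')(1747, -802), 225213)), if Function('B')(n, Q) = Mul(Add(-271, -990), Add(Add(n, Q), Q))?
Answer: 41809917540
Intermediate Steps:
Function('B')(n, Q) = Add(Mul(-2522, Q), Mul(-1261, n)) (Function('B')(n, Q) = Mul(-1261, Add(Add(Q, n), Q)) = Mul(-1261, Add(n, Mul(2, Q))) = Add(Mul(-2522, Q), Mul(-1261, n)))
Mul(Add(-45229, 976615), Add(Function('B')(1747, -802), 225213)) = Mul(Add(-45229, 976615), Add(Add(Mul(-2522, -802), Mul(-1261, 1747)), 225213)) = Mul(931386, Add(Add(2022644, -2202967), 225213)) = Mul(931386, Add(-180323, 225213)) = Mul(931386, 44890) = 41809917540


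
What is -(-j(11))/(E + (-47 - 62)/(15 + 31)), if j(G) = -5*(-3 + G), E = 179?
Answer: -368/1625 ≈ -0.22646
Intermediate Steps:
j(G) = 15 - 5*G
-(-j(11))/(E + (-47 - 62)/(15 + 31)) = -(-(15 - 5*11))/(179 + (-47 - 62)/(15 + 31)) = -(-(15 - 55))/(179 - 109/46) = -(-1*(-40))/(179 - 109*1/46) = -40/(179 - 109/46) = -40/8125/46 = -46*40/8125 = -1*368/1625 = -368/1625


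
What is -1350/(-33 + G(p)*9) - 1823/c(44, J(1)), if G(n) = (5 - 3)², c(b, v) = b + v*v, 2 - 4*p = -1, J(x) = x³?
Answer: -22073/45 ≈ -490.51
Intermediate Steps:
p = ¾ (p = ½ - ¼*(-1) = ½ + ¼ = ¾ ≈ 0.75000)
c(b, v) = b + v²
G(n) = 4 (G(n) = 2² = 4)
-1350/(-33 + G(p)*9) - 1823/c(44, J(1)) = -1350/(-33 + 4*9) - 1823/(44 + (1³)²) = -1350/(-33 + 36) - 1823/(44 + 1²) = -1350/3 - 1823/(44 + 1) = -1350*⅓ - 1823/45 = -450 - 1823*1/45 = -450 - 1823/45 = -22073/45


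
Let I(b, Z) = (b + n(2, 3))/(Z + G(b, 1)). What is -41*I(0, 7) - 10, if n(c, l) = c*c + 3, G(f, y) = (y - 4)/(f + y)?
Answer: -327/4 ≈ -81.750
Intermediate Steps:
G(f, y) = (-4 + y)/(f + y)
n(c, l) = 3 + c**2 (n(c, l) = c**2 + 3 = 3 + c**2)
I(b, Z) = (7 + b)/(Z - 3/(1 + b)) (I(b, Z) = (b + (3 + 2**2))/(Z + (-4 + 1)/(b + 1)) = (b + (3 + 4))/(Z - 3/(1 + b)) = (b + 7)/(Z - 3/(1 + b)) = (7 + b)/(Z - 3/(1 + b)))
-41*I(0, 7) - 10 = -41*(1 + 0)*(7 + 0)/(-3 + 7*(1 + 0)) - 10 = -41*7/(-3 + 7*1) - 10 = -41*7/(-3 + 7) - 10 = -41*7/4 - 10 = -287/4 - 10 = -327/4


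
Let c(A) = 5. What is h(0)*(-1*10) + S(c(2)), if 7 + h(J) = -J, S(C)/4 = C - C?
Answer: 70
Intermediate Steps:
S(C) = 0 (S(C) = 4*(C - C) = 4*0 = 0)
h(J) = -7 - J
h(0)*(-1*10) + S(c(2)) = (-7 - 1*0)*(-1*10) + 0 = (-7 + 0)*(-10) + 0 = -7*(-10) + 0 = 70 + 0 = 70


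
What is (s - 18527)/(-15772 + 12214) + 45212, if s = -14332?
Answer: 53632385/1186 ≈ 45221.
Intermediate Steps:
(s - 18527)/(-15772 + 12214) + 45212 = (-14332 - 18527)/(-15772 + 12214) + 45212 = -32859/(-3558) + 45212 = -32859*(-1/3558) + 45212 = 10953/1186 + 45212 = 53632385/1186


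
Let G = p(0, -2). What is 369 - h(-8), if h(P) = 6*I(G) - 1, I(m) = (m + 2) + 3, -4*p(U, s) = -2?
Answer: 337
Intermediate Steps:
p(U, s) = ½ (p(U, s) = -¼*(-2) = ½)
G = ½ ≈ 0.50000
I(m) = 5 + m (I(m) = (2 + m) + 3 = 5 + m)
h(P) = 32 (h(P) = 6*(5 + ½) - 1 = 6*(11/2) - 1 = 33 - 1 = 32)
369 - h(-8) = 369 - 1*32 = 369 - 32 = 337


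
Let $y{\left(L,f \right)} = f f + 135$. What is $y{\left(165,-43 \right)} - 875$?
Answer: $1109$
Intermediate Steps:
$y{\left(L,f \right)} = 135 + f^{2}$ ($y{\left(L,f \right)} = f^{2} + 135 = 135 + f^{2}$)
$y{\left(165,-43 \right)} - 875 = \left(135 + \left(-43\right)^{2}\right) - 875 = \left(135 + 1849\right) - 875 = 1984 - 875 = 1109$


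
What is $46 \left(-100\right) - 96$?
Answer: $-4696$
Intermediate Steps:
$46 \left(-100\right) - 96 = -4600 - 96 = -4696$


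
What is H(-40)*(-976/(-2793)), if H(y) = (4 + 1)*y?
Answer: -195200/2793 ≈ -69.889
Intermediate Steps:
H(y) = 5*y
H(-40)*(-976/(-2793)) = (5*(-40))*(-976/(-2793)) = -(-195200)*(-1)/2793 = -200*976/2793 = -195200/2793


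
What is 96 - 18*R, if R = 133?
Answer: -2298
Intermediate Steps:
96 - 18*R = 96 - 18*133 = 96 - 2394 = -2298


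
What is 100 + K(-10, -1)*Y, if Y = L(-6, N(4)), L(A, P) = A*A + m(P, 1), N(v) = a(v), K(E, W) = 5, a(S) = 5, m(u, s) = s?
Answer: 285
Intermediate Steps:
N(v) = 5
L(A, P) = 1 + A**2 (L(A, P) = A*A + 1 = A**2 + 1 = 1 + A**2)
Y = 37 (Y = 1 + (-6)**2 = 1 + 36 = 37)
100 + K(-10, -1)*Y = 100 + 5*37 = 100 + 185 = 285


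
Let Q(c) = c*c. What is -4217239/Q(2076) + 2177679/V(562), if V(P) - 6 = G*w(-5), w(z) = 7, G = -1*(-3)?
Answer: 115866602771/1436592 ≈ 80654.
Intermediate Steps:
G = 3
V(P) = 27 (V(P) = 6 + 3*7 = 6 + 21 = 27)
Q(c) = c**2
-4217239/Q(2076) + 2177679/V(562) = -4217239/(2076**2) + 2177679/27 = -4217239/4309776 + 2177679*(1/27) = -4217239*1/4309776 + 725893/9 = -4217239/4309776 + 725893/9 = 115866602771/1436592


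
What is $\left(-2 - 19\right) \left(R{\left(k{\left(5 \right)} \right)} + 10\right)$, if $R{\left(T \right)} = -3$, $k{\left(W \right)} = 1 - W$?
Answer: $-147$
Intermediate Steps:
$\left(-2 - 19\right) \left(R{\left(k{\left(5 \right)} \right)} + 10\right) = \left(-2 - 19\right) \left(-3 + 10\right) = \left(-21\right) 7 = -147$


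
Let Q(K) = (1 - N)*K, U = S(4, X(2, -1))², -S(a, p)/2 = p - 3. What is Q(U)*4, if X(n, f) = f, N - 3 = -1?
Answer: -256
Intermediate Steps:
N = 2 (N = 3 - 1 = 2)
S(a, p) = 6 - 2*p (S(a, p) = -2*(p - 3) = -2*(-3 + p) = 6 - 2*p)
U = 64 (U = (6 - 2*(-1))² = (6 + 2)² = 8² = 64)
Q(K) = -K (Q(K) = (1 - 1*2)*K = (1 - 2)*K = -K)
Q(U)*4 = -1*64*4 = -64*4 = -256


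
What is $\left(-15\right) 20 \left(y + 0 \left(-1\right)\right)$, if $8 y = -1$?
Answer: $\frac{75}{2} \approx 37.5$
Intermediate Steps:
$y = - \frac{1}{8}$ ($y = \frac{1}{8} \left(-1\right) = - \frac{1}{8} \approx -0.125$)
$\left(-15\right) 20 \left(y + 0 \left(-1\right)\right) = \left(-15\right) 20 \left(- \frac{1}{8} + 0 \left(-1\right)\right) = - 300 \left(- \frac{1}{8} + 0\right) = \left(-300\right) \left(- \frac{1}{8}\right) = \frac{75}{2}$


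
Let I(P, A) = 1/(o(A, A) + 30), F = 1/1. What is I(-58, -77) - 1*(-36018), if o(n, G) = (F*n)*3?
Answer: 7239617/201 ≈ 36018.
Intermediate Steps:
F = 1
o(n, G) = 3*n (o(n, G) = (1*n)*3 = n*3 = 3*n)
I(P, A) = 1/(30 + 3*A) (I(P, A) = 1/(3*A + 30) = 1/(30 + 3*A))
I(-58, -77) - 1*(-36018) = 1/(3*(10 - 77)) - 1*(-36018) = (⅓)/(-67) + 36018 = (⅓)*(-1/67) + 36018 = -1/201 + 36018 = 7239617/201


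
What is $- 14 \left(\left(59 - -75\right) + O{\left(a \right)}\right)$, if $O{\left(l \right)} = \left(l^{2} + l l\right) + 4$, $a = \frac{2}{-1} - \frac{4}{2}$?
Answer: $-2380$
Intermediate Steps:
$a = -4$ ($a = 2 \left(-1\right) - 2 = -2 - 2 = -4$)
$O{\left(l \right)} = 4 + 2 l^{2}$ ($O{\left(l \right)} = \left(l^{2} + l^{2}\right) + 4 = 2 l^{2} + 4 = 4 + 2 l^{2}$)
$- 14 \left(\left(59 - -75\right) + O{\left(a \right)}\right) = - 14 \left(\left(59 - -75\right) + \left(4 + 2 \left(-4\right)^{2}\right)\right) = - 14 \left(\left(59 + 75\right) + \left(4 + 2 \cdot 16\right)\right) = - 14 \left(134 + \left(4 + 32\right)\right) = - 14 \left(134 + 36\right) = \left(-14\right) 170 = -2380$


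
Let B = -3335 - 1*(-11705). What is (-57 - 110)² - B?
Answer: 19519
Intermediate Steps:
B = 8370 (B = -3335 + 11705 = 8370)
(-57 - 110)² - B = (-57 - 110)² - 1*8370 = (-167)² - 8370 = 27889 - 8370 = 19519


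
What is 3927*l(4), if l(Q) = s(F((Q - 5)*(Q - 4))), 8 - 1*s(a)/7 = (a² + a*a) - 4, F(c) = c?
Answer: 329868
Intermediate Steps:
s(a) = 84 - 14*a² (s(a) = 56 - 7*((a² + a*a) - 4) = 56 - 7*((a² + a²) - 4) = 56 - 7*(2*a² - 4) = 56 - 7*(-4 + 2*a²) = 56 + (28 - 14*a²) = 84 - 14*a²)
l(Q) = 84 - 14*(-5 + Q)²*(-4 + Q)² (l(Q) = 84 - 14*(Q - 5)²*(Q - 4)² = 84 - 14*(-5 + Q)²*(-4 + Q)²)
3927*l(4) = 3927*(84 - 14*(20 + 4² - 9*4)²) = 3927*(84 - 14*(20 + 16 - 36)²) = 3927*(84 - 14*0²) = 3927*(84 - 14*0) = 3927*(84 + 0) = 3927*84 = 329868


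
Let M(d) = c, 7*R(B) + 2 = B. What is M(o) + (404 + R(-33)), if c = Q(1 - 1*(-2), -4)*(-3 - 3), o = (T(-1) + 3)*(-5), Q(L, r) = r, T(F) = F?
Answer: 423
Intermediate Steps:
R(B) = -2/7 + B/7
o = -10 (o = (-1 + 3)*(-5) = 2*(-5) = -10)
c = 24 (c = -4*(-3 - 3) = -4*(-6) = 24)
M(d) = 24
M(o) + (404 + R(-33)) = 24 + (404 + (-2/7 + (⅐)*(-33))) = 24 + (404 + (-2/7 - 33/7)) = 24 + (404 - 5) = 24 + 399 = 423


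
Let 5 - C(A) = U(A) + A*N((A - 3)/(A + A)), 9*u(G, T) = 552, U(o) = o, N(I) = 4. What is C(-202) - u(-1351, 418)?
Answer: 2861/3 ≈ 953.67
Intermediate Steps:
u(G, T) = 184/3 (u(G, T) = (1/9)*552 = 184/3)
C(A) = 5 - 5*A (C(A) = 5 - (A + A*4) = 5 - (A + 4*A) = 5 - 5*A)
C(-202) - u(-1351, 418) = (5 - 5*(-202)) - 1*184/3 = (5 + 1010) - 184/3 = 1015 - 184/3 = 2861/3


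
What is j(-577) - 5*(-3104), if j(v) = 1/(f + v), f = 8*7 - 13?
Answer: 8287679/534 ≈ 15520.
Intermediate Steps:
f = 43 (f = 56 - 13 = 43)
j(v) = 1/(43 + v)
j(-577) - 5*(-3104) = 1/(43 - 577) - 5*(-3104) = 1/(-534) - 1*(-15520) = -1/534 + 15520 = 8287679/534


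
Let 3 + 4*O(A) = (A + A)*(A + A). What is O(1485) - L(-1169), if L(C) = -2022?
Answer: 8828985/4 ≈ 2.2072e+6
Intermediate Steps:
O(A) = -¾ + A² (O(A) = -¾ + ((A + A)*(A + A))/4 = -¾ + ((2*A)*(2*A))/4 = -¾ + (4*A²)/4 = -¾ + A²)
O(1485) - L(-1169) = (-¾ + 1485²) - 1*(-2022) = (-¾ + 2205225) + 2022 = 8820897/4 + 2022 = 8828985/4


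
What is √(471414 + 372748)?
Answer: √844162 ≈ 918.78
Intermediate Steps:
√(471414 + 372748) = √844162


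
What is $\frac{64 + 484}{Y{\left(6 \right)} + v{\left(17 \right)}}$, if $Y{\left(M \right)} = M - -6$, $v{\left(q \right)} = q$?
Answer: $\frac{548}{29} \approx 18.897$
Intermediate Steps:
$Y{\left(M \right)} = 6 + M$ ($Y{\left(M \right)} = M + 6 = 6 + M$)
$\frac{64 + 484}{Y{\left(6 \right)} + v{\left(17 \right)}} = \frac{64 + 484}{\left(6 + 6\right) + 17} = \frac{548}{12 + 17} = \frac{548}{29}$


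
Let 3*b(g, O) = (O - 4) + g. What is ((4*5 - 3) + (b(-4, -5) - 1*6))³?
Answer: 8000/27 ≈ 296.30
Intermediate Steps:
b(g, O) = -4/3 + O/3 + g/3 (b(g, O) = ((O - 4) + g)/3 = ((-4 + O) + g)/3 = (-4 + O + g)/3 = -4/3 + O/3 + g/3)
((4*5 - 3) + (b(-4, -5) - 1*6))³ = ((4*5 - 3) + ((-4/3 + (⅓)*(-5) + (⅓)*(-4)) - 1*6))³ = ((20 - 3) + ((-4/3 - 5/3 - 4/3) - 6))³ = (17 + (-13/3 - 6))³ = (17 - 31/3)³ = (20/3)³ = 8000/27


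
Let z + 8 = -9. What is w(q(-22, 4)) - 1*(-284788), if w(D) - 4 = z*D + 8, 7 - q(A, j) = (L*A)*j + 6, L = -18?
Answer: 311711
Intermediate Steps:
z = -17 (z = -8 - 9 = -17)
q(A, j) = 1 + 18*A*j (q(A, j) = 7 - ((-18*A)*j + 6) = 7 - (-18*A*j + 6) = 7 - (6 - 18*A*j) = 7 + (-6 + 18*A*j) = 1 + 18*A*j)
w(D) = 12 - 17*D (w(D) = 4 + (-17*D + 8) = 4 + (8 - 17*D) = 12 - 17*D)
w(q(-22, 4)) - 1*(-284788) = (12 - 17*(1 + 18*(-22)*4)) - 1*(-284788) = (12 - 17*(1 - 1584)) + 284788 = (12 - 17*(-1583)) + 284788 = (12 + 26911) + 284788 = 26923 + 284788 = 311711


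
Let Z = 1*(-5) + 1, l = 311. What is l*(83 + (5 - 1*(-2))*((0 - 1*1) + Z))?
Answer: 14928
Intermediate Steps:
Z = -4 (Z = -5 + 1 = -4)
l*(83 + (5 - 1*(-2))*((0 - 1*1) + Z)) = 311*(83 + (5 - 1*(-2))*((0 - 1*1) - 4)) = 311*(83 + (5 + 2)*((0 - 1) - 4)) = 311*(83 + 7*(-1 - 4)) = 311*(83 + 7*(-5)) = 311*(83 - 35) = 311*48 = 14928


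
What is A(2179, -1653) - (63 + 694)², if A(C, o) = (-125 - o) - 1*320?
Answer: -571841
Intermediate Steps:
A(C, o) = -445 - o (A(C, o) = (-125 - o) - 320 = -445 - o)
A(2179, -1653) - (63 + 694)² = (-445 - 1*(-1653)) - (63 + 694)² = (-445 + 1653) - 1*757² = 1208 - 1*573049 = 1208 - 573049 = -571841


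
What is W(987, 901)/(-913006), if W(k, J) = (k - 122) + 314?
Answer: -1179/913006 ≈ -0.0012913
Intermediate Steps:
W(k, J) = 192 + k (W(k, J) = (-122 + k) + 314 = 192 + k)
W(987, 901)/(-913006) = (192 + 987)/(-913006) = 1179*(-1/913006) = -1179/913006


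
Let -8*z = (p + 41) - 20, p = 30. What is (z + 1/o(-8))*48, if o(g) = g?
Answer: -312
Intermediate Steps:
z = -51/8 (z = -((30 + 41) - 20)/8 = -(71 - 20)/8 = -⅛*51 = -51/8 ≈ -6.3750)
(z + 1/o(-8))*48 = (-51/8 + 1/(-8))*48 = (-51/8 - ⅛)*48 = -13/2*48 = -312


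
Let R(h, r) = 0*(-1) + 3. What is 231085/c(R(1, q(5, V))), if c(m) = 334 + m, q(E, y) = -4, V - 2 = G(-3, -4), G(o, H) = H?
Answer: 231085/337 ≈ 685.71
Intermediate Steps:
V = -2 (V = 2 - 4 = -2)
R(h, r) = 3 (R(h, r) = 0 + 3 = 3)
231085/c(R(1, q(5, V))) = 231085/(334 + 3) = 231085/337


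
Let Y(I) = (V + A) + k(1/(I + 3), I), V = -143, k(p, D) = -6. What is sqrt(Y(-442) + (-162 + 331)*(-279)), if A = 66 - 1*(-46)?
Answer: 2*I*sqrt(11797) ≈ 217.23*I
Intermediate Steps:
A = 112 (A = 66 + 46 = 112)
Y(I) = -37 (Y(I) = (-143 + 112) - 6 = -31 - 6 = -37)
sqrt(Y(-442) + (-162 + 331)*(-279)) = sqrt(-37 + (-162 + 331)*(-279)) = sqrt(-37 + 169*(-279)) = sqrt(-37 - 47151) = sqrt(-47188) = 2*I*sqrt(11797)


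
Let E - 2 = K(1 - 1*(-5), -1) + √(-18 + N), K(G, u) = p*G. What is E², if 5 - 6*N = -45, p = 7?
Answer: (132 + I*√87)²/9 ≈ 1926.3 + 273.6*I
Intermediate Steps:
K(G, u) = 7*G
N = 25/3 (N = ⅚ - ⅙*(-45) = ⅚ + 15/2 = 25/3 ≈ 8.3333)
E = 44 + I*√87/3 (E = 2 + (7*(1 - 1*(-5)) + √(-18 + 25/3)) = 2 + (7*(1 + 5) + √(-29/3)) = 2 + (7*6 + I*√87/3) = 2 + (42 + I*√87/3) = 44 + I*√87/3 ≈ 44.0 + 3.1091*I)
E² = (44 + I*√87/3)²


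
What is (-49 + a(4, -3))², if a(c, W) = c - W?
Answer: 1764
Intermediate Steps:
(-49 + a(4, -3))² = (-49 + (4 - 1*(-3)))² = (-49 + (4 + 3))² = (-49 + 7)² = (-42)² = 1764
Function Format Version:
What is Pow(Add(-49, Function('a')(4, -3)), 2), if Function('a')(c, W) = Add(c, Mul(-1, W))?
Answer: 1764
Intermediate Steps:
Pow(Add(-49, Function('a')(4, -3)), 2) = Pow(Add(-49, Add(4, Mul(-1, -3))), 2) = Pow(Add(-49, Add(4, 3)), 2) = Pow(Add(-49, 7), 2) = Pow(-42, 2) = 1764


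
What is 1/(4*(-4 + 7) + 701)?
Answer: 1/713 ≈ 0.0014025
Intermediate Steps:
1/(4*(-4 + 7) + 701) = 1/(4*3 + 701) = 1/(12 + 701) = 1/713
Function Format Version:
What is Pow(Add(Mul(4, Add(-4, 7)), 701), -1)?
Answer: Rational(1, 713) ≈ 0.0014025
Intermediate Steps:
Pow(Add(Mul(4, Add(-4, 7)), 701), -1) = Pow(Add(Mul(4, 3), 701), -1) = Pow(Add(12, 701), -1) = Pow(713, -1) = Rational(1, 713)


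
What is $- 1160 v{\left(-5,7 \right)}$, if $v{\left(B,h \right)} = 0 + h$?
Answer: $-8120$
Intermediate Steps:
$v{\left(B,h \right)} = h$
$- 1160 v{\left(-5,7 \right)} = \left(-1160\right) 7 = -8120$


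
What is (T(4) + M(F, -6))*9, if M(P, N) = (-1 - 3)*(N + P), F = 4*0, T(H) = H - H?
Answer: 216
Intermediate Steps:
T(H) = 0
F = 0
M(P, N) = -4*N - 4*P (M(P, N) = -4*(N + P) = -4*N - 4*P)
(T(4) + M(F, -6))*9 = (0 + (-4*(-6) - 4*0))*9 = (0 + (24 + 0))*9 = (0 + 24)*9 = 24*9 = 216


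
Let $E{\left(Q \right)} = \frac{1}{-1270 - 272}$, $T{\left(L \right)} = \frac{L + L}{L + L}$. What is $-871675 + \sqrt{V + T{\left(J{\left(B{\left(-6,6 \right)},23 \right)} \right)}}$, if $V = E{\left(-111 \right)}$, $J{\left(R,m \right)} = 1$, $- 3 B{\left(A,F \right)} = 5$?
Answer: $-871675 + \frac{\sqrt{2376222}}{1542} \approx -8.7167 \cdot 10^{5}$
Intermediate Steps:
$B{\left(A,F \right)} = - \frac{5}{3}$ ($B{\left(A,F \right)} = \left(- \frac{1}{3}\right) 5 = - \frac{5}{3}$)
$T{\left(L \right)} = 1$ ($T{\left(L \right)} = \frac{2 L}{2 L} = 2 L \frac{1}{2 L} = 1$)
$E{\left(Q \right)} = - \frac{1}{1542}$ ($E{\left(Q \right)} = \frac{1}{-1542} = - \frac{1}{1542}$)
$V = - \frac{1}{1542} \approx -0.00064851$
$-871675 + \sqrt{V + T{\left(J{\left(B{\left(-6,6 \right)},23 \right)} \right)}} = -871675 + \sqrt{- \frac{1}{1542} + 1} = -871675 + \sqrt{\frac{1541}{1542}} = -871675 + \frac{\sqrt{2376222}}{1542}$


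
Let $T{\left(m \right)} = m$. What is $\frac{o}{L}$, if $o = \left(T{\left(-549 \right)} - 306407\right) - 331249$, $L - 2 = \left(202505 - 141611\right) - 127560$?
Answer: $\frac{638205}{66664} \approx 9.5735$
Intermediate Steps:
$L = -66664$ ($L = 2 + \left(\left(202505 - 141611\right) - 127560\right) = 2 + \left(60894 - 127560\right) = 2 - 66666 = -66664$)
$o = -638205$ ($o = \left(-549 - 306407\right) - 331249 = -306956 - 331249 = -638205$)
$\frac{o}{L} = - \frac{638205}{-66664} = \left(-638205\right) \left(- \frac{1}{66664}\right) = \frac{638205}{66664}$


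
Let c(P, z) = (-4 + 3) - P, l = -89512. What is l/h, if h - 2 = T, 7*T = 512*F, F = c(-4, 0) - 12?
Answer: 313292/2297 ≈ 136.39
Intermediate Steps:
c(P, z) = -1 - P
F = -9 (F = (-1 - 1*(-4)) - 12 = (-1 + 4) - 12 = 3 - 12 = -9)
T = -4608/7 (T = (512*(-9))/7 = (⅐)*(-4608) = -4608/7 ≈ -658.29)
h = -4594/7 (h = 2 - 4608/7 = -4594/7 ≈ -656.29)
l/h = -89512/(-4594/7) = -89512*(-7/4594) = 313292/2297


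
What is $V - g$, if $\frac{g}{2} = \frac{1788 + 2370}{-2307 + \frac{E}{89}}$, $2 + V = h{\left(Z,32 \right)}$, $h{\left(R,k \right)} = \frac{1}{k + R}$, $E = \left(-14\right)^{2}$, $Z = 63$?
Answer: $\frac{31542777}{19487065} \approx 1.6187$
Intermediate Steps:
$E = 196$
$h{\left(R,k \right)} = \frac{1}{R + k}$
$V = - \frac{189}{95}$ ($V = -2 + \frac{1}{63 + 32} = -2 + \frac{1}{95} = - \frac{189}{95} \approx -1.9895$)
$g = - \frac{740124}{205127}$ ($g = 2 \frac{1788 + 2370}{-2307 + \frac{196}{89}} = 2 \frac{4158}{-2307 + 196 \cdot \frac{1}{89}} = 2 \frac{4158}{-2307 + \frac{196}{89}} = 2 \frac{4158}{- \frac{205127}{89}} = 2 \cdot 4158 \left(- \frac{89}{205127}\right) = 2 \left(- \frac{370062}{205127}\right) = - \frac{740124}{205127} \approx -3.6081$)
$V - g = - \frac{189}{95} - - \frac{740124}{205127} = - \frac{189}{95} + \frac{740124}{205127} = \frac{31542777}{19487065}$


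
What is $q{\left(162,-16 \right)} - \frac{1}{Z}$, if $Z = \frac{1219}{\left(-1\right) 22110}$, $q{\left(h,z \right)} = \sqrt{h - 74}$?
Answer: $\frac{22110}{1219} + 2 \sqrt{22} \approx 27.519$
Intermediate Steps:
$q{\left(h,z \right)} = \sqrt{-74 + h}$
$Z = - \frac{1219}{22110}$ ($Z = \frac{1219}{-22110} = 1219 \left(- \frac{1}{22110}\right) = - \frac{1219}{22110} \approx -0.055133$)
$q{\left(162,-16 \right)} - \frac{1}{Z} = \sqrt{-74 + 162} - \frac{1}{- \frac{1219}{22110}} = \sqrt{88} - - \frac{22110}{1219} = 2 \sqrt{22} + \frac{22110}{1219} = \frac{22110}{1219} + 2 \sqrt{22}$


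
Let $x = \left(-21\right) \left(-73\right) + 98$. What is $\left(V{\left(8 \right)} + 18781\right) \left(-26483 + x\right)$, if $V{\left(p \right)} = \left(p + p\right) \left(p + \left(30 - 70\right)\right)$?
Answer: $-454021188$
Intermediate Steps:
$x = 1631$ ($x = 1533 + 98 = 1631$)
$V{\left(p \right)} = 2 p \left(-40 + p\right)$ ($V{\left(p \right)} = 2 p \left(p - 40\right) = 2 p \left(-40 + p\right)$)
$\left(V{\left(8 \right)} + 18781\right) \left(-26483 + x\right) = \left(2 \cdot 8 \left(-40 + 8\right) + 18781\right) \left(-26483 + 1631\right) = \left(2 \cdot 8 \left(-32\right) + 18781\right) \left(-24852\right) = \left(-512 + 18781\right) \left(-24852\right) = 18269 \left(-24852\right) = -454021188$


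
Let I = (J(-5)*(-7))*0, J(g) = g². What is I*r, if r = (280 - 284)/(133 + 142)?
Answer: 0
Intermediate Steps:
r = -4/275 ≈ -0.014545
I = 0 (I = ((-5)²*(-7))*0 = (25*(-7))*0 = -175*0 = 0)
I*r = 0*(-4/275) = 0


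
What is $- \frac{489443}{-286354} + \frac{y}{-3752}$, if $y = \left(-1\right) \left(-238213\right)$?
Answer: $- \frac{33188427633}{537200104} \approx -61.78$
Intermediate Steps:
$y = 238213$
$- \frac{489443}{-286354} + \frac{y}{-3752} = - \frac{489443}{-286354} + \frac{238213}{-3752} = \left(-489443\right) \left(- \frac{1}{286354}\right) + 238213 \left(- \frac{1}{3752}\right) = \frac{489443}{286354} - \frac{238213}{3752} = - \frac{33188427633}{537200104}$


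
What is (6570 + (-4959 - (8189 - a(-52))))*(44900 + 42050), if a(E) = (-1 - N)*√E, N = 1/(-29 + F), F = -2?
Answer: -571957100 - 5217000*I*√13/31 ≈ -5.7196e+8 - 6.0678e+5*I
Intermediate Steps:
N = -1/31 (N = 1/(-29 - 2) = 1/(-31) = -1/31 ≈ -0.032258)
a(E) = -30*√E/31 (a(E) = (-1 - 1*(-1/31))*√E = (-1 + 1/31)*√E = -30*√E/31)
(6570 + (-4959 - (8189 - a(-52))))*(44900 + 42050) = (6570 + (-4959 - (8189 - (-30)*√(-52)/31)))*(44900 + 42050) = (6570 + (-4959 - (8189 - (-30)*2*I*√13/31)))*86950 = (6570 + (-4959 - (8189 - (-60)*I*√13/31)))*86950 = (6570 + (-4959 - (8189 + 60*I*√13/31)))*86950 = (6570 + (-4959 + (-8189 - 60*I*√13/31)))*86950 = (6570 + (-13148 - 60*I*√13/31))*86950 = (-6578 - 60*I*√13/31)*86950 = -571957100 - 5217000*I*√13/31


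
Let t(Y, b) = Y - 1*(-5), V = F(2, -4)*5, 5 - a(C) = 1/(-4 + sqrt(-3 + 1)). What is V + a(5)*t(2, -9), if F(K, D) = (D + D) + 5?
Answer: 194/9 + 7*I*sqrt(2)/18 ≈ 21.556 + 0.54997*I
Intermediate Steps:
F(K, D) = 5 + 2*D (F(K, D) = 2*D + 5 = 5 + 2*D)
a(C) = 5 - 1/(-4 + I*sqrt(2)) (a(C) = 5 - 1/(-4 + sqrt(-3 + 1)) = 5 - 1/(-4 + sqrt(-2)) = 5 - 1/(-4 + I*sqrt(2)))
V = -15 (V = (5 + 2*(-4))*5 = (5 - 8)*5 = -3*5 = -15)
t(Y, b) = 5 + Y (t(Y, b) = Y + 5 = 5 + Y)
V + a(5)*t(2, -9) = -15 + (47/9 + I*sqrt(2)/18)*(5 + 2) = -15 + (47/9 + I*sqrt(2)/18)*7 = -15 + (329/9 + 7*I*sqrt(2)/18) = 194/9 + 7*I*sqrt(2)/18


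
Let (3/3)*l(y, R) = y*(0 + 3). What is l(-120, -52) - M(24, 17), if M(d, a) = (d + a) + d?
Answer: -425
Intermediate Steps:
l(y, R) = 3*y (l(y, R) = y*(0 + 3) = y*3 = 3*y)
M(d, a) = a + 2*d (M(d, a) = (a + d) + d = a + 2*d)
l(-120, -52) - M(24, 17) = 3*(-120) - (17 + 2*24) = -360 - (17 + 48) = -360 - 1*65 = -360 - 65 = -425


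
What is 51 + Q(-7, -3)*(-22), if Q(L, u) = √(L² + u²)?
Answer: 51 - 22*√58 ≈ -116.55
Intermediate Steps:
51 + Q(-7, -3)*(-22) = 51 + √((-7)² + (-3)²)*(-22) = 51 + √(49 + 9)*(-22) = 51 + √58*(-22) = 51 - 22*√58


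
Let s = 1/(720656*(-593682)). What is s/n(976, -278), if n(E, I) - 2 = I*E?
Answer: 1/116084250252729792 ≈ 8.6144e-18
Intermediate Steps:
n(E, I) = 2 + E*I (n(E, I) = 2 + I*E = 2 + E*I)
s = -1/427840495392 (s = (1/720656)*(-1/593682) = -1/427840495392 ≈ -2.3373e-12)
s/n(976, -278) = -1/(427840495392*(2 + 976*(-278))) = -1/(427840495392*(2 - 271328)) = -1/427840495392/(-271326) = -1/427840495392*(-1/271326) = 1/116084250252729792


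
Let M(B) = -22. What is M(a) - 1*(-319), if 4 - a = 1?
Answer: 297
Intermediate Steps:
a = 3 (a = 4 - 1*1 = 4 - 1 = 3)
M(a) - 1*(-319) = -22 - 1*(-319) = -22 + 319 = 297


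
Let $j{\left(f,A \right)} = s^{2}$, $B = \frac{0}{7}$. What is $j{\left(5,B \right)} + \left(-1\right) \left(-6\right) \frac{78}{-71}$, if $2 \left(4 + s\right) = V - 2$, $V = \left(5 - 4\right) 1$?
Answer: $\frac{3879}{284} \approx 13.658$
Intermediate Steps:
$V = 1$ ($V = 1 \cdot 1 = 1$)
$B = 0$ ($B = 0 \cdot \frac{1}{7} = 0$)
$s = - \frac{9}{2}$ ($s = -4 + \frac{1 - 2}{2} = -4 + \frac{1}{2} \left(-1\right) = -4 - \frac{1}{2} = - \frac{9}{2} \approx -4.5$)
$j{\left(f,A \right)} = \frac{81}{4}$ ($j{\left(f,A \right)} = \left(- \frac{9}{2}\right)^{2} = \frac{81}{4}$)
$j{\left(5,B \right)} + \left(-1\right) \left(-6\right) \frac{78}{-71} = \frac{81}{4} + \left(-1\right) \left(-6\right) \frac{78}{-71} = \frac{81}{4} + 6 \cdot 78 \left(- \frac{1}{71}\right) = \frac{81}{4} + 6 \left(- \frac{78}{71}\right) = \frac{81}{4} - \frac{468}{71} = \frac{3879}{284}$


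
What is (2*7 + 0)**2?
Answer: 196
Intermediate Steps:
(2*7 + 0)**2 = (14 + 0)**2 = 14**2 = 196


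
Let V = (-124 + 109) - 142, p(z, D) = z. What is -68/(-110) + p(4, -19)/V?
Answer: 5118/8635 ≈ 0.59270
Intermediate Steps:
V = -157 (V = -15 - 142 = -157)
-68/(-110) + p(4, -19)/V = -68/(-110) + 4/(-157) = -68*(-1/110) + 4*(-1/157) = 34/55 - 4/157 = 5118/8635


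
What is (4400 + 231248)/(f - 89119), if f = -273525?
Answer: -58912/90661 ≈ -0.64981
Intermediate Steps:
(4400 + 231248)/(f - 89119) = (4400 + 231248)/(-273525 - 89119) = 235648/(-362644) = 235648*(-1/362644) = -58912/90661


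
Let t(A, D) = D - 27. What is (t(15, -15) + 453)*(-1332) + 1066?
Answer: -546386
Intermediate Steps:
t(A, D) = -27 + D
(t(15, -15) + 453)*(-1332) + 1066 = ((-27 - 15) + 453)*(-1332) + 1066 = (-42 + 453)*(-1332) + 1066 = 411*(-1332) + 1066 = -547452 + 1066 = -546386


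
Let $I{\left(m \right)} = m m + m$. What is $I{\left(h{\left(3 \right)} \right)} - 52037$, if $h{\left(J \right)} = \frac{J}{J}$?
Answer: $-52035$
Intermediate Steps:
$h{\left(J \right)} = 1$
$I{\left(m \right)} = m + m^{2}$ ($I{\left(m \right)} = m^{2} + m = m + m^{2}$)
$I{\left(h{\left(3 \right)} \right)} - 52037 = 1 \left(1 + 1\right) - 52037 = 1 \cdot 2 - 52037 = 2 - 52037 = -52035$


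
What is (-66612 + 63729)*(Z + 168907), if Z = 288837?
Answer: -1319675952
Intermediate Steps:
(-66612 + 63729)*(Z + 168907) = (-66612 + 63729)*(288837 + 168907) = -2883*457744 = -1319675952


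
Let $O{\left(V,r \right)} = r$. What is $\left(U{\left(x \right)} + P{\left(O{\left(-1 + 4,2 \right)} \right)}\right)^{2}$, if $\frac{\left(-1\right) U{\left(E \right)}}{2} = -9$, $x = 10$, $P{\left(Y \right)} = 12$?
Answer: $900$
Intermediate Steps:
$U{\left(E \right)} = 18$ ($U{\left(E \right)} = \left(-2\right) \left(-9\right) = 18$)
$\left(U{\left(x \right)} + P{\left(O{\left(-1 + 4,2 \right)} \right)}\right)^{2} = \left(18 + 12\right)^{2} = 30^{2} = 900$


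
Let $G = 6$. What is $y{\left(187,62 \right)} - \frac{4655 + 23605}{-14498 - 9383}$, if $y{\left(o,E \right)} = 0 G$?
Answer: $\frac{28260}{23881} \approx 1.1834$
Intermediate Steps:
$y{\left(o,E \right)} = 0$ ($y{\left(o,E \right)} = 0 \cdot 6 = 0$)
$y{\left(187,62 \right)} - \frac{4655 + 23605}{-14498 - 9383} = 0 - \frac{4655 + 23605}{-14498 - 9383} = 0 - \frac{28260}{-23881} = 0 - 28260 \left(- \frac{1}{23881}\right) = 0 - - \frac{28260}{23881} = 0 + \frac{28260}{23881} = \frac{28260}{23881}$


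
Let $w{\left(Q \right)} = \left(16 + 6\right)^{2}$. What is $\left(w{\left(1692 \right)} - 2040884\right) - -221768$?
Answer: $-1818632$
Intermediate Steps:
$w{\left(Q \right)} = 484$ ($w{\left(Q \right)} = 22^{2} = 484$)
$\left(w{\left(1692 \right)} - 2040884\right) - -221768 = \left(484 - 2040884\right) - -221768 = -2040400 + 221768 = -1818632$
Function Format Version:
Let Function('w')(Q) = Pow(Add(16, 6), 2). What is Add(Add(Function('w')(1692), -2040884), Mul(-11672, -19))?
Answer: -1818632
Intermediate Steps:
Function('w')(Q) = 484 (Function('w')(Q) = Pow(22, 2) = 484)
Add(Add(Function('w')(1692), -2040884), Mul(-11672, -19)) = Add(Add(484, -2040884), Mul(-11672, -19)) = Add(-2040400, 221768) = -1818632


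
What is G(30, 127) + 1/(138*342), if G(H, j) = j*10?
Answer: 59938921/47196 ≈ 1270.0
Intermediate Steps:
G(H, j) = 10*j
G(30, 127) + 1/(138*342) = 10*127 + 1/(138*342) = 1270 + 1/47196 = 59938921/47196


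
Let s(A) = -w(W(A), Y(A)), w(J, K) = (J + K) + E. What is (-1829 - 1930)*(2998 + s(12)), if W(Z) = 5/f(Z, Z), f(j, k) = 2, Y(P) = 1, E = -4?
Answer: -22542723/2 ≈ -1.1271e+7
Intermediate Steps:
W(Z) = 5/2
w(J, K) = -4 + J + K (w(J, K) = (J + K) - 4 = -4 + J + K)
s(A) = 1/2 (s(A) = -(-4 + 5/2 + 1) = -1*(-1/2) = 1/2)
(-1829 - 1930)*(2998 + s(12)) = (-1829 - 1930)*(2998 + 1/2) = -3759*5997/2 = -22542723/2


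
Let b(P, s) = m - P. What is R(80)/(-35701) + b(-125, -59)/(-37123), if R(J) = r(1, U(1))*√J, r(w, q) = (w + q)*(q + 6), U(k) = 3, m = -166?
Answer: 41/37123 - 144*√5/35701 ≈ -0.0079148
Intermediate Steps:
r(w, q) = (6 + q)*(q + w) (r(w, q) = (q + w)*(6 + q) = (6 + q)*(q + w))
R(J) = 36*√J (R(J) = (3² + 6*3 + 6*1 + 3*1)*√J = (9 + 18 + 6 + 3)*√J = 36*√J)
b(P, s) = -166 - P
R(80)/(-35701) + b(-125, -59)/(-37123) = (36*√80)/(-35701) + (-166 - 1*(-125))/(-37123) = (36*(4*√5))*(-1/35701) + (-166 + 125)*(-1/37123) = (144*√5)*(-1/35701) - 41*(-1/37123) = -144*√5/35701 + 41/37123 = 41/37123 - 144*√5/35701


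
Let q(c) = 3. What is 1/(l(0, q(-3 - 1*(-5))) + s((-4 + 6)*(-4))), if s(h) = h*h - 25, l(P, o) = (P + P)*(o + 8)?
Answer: 1/39 ≈ 0.025641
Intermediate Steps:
l(P, o) = 2*P*(8 + o) (l(P, o) = (2*P)*(8 + o) = 2*P*(8 + o))
s(h) = -25 + h**2 (s(h) = h**2 - 25 = -25 + h**2)
1/(l(0, q(-3 - 1*(-5))) + s((-4 + 6)*(-4))) = 1/(2*0*(8 + 3) + (-25 + ((-4 + 6)*(-4))**2)) = 1/(2*0*11 + (-25 + (2*(-4))**2)) = 1/(0 + (-25 + (-8)**2)) = 1/(0 + (-25 + 64)) = 1/(0 + 39) = 1/39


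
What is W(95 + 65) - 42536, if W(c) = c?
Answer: -42376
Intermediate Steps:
W(95 + 65) - 42536 = (95 + 65) - 42536 = 160 - 42536 = -42376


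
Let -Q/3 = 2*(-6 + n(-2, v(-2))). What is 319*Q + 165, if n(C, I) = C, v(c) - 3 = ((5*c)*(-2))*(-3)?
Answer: 15477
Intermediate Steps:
v(c) = 3 + 30*c (v(c) = 3 + ((5*c)*(-2))*(-3) = 3 - 10*c*(-3) = 3 + 30*c)
Q = 48 (Q = -6*(-6 - 2) = -6*(-8) = -3*(-16) = 48)
319*Q + 165 = 319*48 + 165 = 15312 + 165 = 15477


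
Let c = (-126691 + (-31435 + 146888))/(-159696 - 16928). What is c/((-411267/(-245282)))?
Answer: 229706593/6053301884 ≈ 0.037947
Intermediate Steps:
c = 5619/88312 (c = (-126691 + 115453)/(-176624) = -11238*(-1/176624) = 5619/88312 ≈ 0.063627)
c/((-411267/(-245282))) = 5619/(88312*((-411267/(-245282)))) = 5619/(88312*((-411267*(-1/245282)))) = 5619/(88312*(411267/245282)) = (5619/88312)*(245282/411267) = 229706593/6053301884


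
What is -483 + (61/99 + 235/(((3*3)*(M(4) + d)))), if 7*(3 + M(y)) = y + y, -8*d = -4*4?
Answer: -9887/33 ≈ -299.61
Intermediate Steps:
d = 2 (d = -(-1)*4/2 = -⅛*(-16) = 2)
M(y) = -3 + 2*y/7 (M(y) = -3 + (y + y)/7 = -3 + (2*y)/7 = -3 + 2*y/7)
-483 + (61/99 + 235/(((3*3)*(M(4) + d)))) = -483 + (61/99 + 235/(((3*3)*((-3 + (2/7)*4) + 2)))) = -483 + (61*(1/99) + 235/((9*((-3 + 8/7) + 2)))) = -483 + (61/99 + 235/((9*(-13/7 + 2)))) = -483 + (61/99 + 235/((9*(⅐)))) = -483 + (61/99 + 235/(9/7)) = -483 + (61/99 + 235*(7/9)) = -483 + (61/99 + 1645/9) = -483 + 6052/33 = -9887/33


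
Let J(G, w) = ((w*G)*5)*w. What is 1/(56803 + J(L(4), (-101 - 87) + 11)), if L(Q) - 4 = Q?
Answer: 1/1309963 ≈ 7.6338e-7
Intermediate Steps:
L(Q) = 4 + Q
J(G, w) = 5*G*w² (J(G, w) = ((G*w)*5)*w = (5*G*w)*w = 5*G*w²)
1/(56803 + J(L(4), (-101 - 87) + 11)) = 1/(56803 + 5*(4 + 4)*((-101 - 87) + 11)²) = 1/(56803 + 5*8*(-188 + 11)²) = 1/(56803 + 5*8*(-177)²) = 1/(56803 + 5*8*31329) = 1/(56803 + 1253160) = 1/1309963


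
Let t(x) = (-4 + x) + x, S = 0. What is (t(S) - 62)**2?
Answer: 4356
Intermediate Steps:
t(x) = -4 + 2*x
(t(S) - 62)**2 = ((-4 + 2*0) - 62)**2 = ((-4 + 0) - 62)**2 = (-4 - 62)**2 = (-66)**2 = 4356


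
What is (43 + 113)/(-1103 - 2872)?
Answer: -52/1325 ≈ -0.039245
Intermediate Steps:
(43 + 113)/(-1103 - 2872) = 156/(-3975) = 156*(-1/3975) = -52/1325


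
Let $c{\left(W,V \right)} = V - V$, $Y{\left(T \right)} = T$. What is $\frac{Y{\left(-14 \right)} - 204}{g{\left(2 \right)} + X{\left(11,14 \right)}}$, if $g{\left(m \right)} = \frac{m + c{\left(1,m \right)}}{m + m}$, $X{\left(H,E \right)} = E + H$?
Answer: $- \frac{436}{51} \approx -8.549$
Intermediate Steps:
$c{\left(W,V \right)} = 0$
$g{\left(m \right)} = \frac{1}{2}$ ($g{\left(m \right)} = \frac{m + 0}{m + m} = \frac{m}{2 m} = m \frac{1}{2 m} = \frac{1}{2}$)
$\frac{Y{\left(-14 \right)} - 204}{g{\left(2 \right)} + X{\left(11,14 \right)}} = \frac{-14 - 204}{\frac{1}{2} + \left(14 + 11\right)} = - \frac{218}{\frac{1}{2} + 25} = - \frac{218}{\frac{51}{2}} = \left(-218\right) \frac{2}{51} = - \frac{436}{51}$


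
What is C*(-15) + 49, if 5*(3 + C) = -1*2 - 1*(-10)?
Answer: 70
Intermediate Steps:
C = -7/5 (C = -3 + (-1*2 - 1*(-10))/5 = -3 + (-2 + 10)/5 = -3 + (⅕)*8 = -3 + 8/5 = -7/5 ≈ -1.4000)
C*(-15) + 49 = -7/5*(-15) + 49 = 21 + 49 = 70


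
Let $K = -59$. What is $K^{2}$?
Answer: $3481$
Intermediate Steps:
$K^{2} = \left(-59\right)^{2} = 3481$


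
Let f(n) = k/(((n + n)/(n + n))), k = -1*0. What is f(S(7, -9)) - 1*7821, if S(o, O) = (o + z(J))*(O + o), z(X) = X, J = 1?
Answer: -7821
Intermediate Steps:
k = 0
S(o, O) = (1 + o)*(O + o) (S(o, O) = (o + 1)*(O + o) = (1 + o)*(O + o))
f(n) = 0 (f(n) = 0/(((n + n)/(n + n))) = 0/(((2*n)/((2*n)))) = 0/(((2*n)*(1/(2*n)))) = 0/1 = 0*1 = 0)
f(S(7, -9)) - 1*7821 = 0 - 1*7821 = 0 - 7821 = -7821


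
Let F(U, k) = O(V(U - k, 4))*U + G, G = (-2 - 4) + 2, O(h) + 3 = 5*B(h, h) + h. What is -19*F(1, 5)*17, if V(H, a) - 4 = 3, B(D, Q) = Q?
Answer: -11305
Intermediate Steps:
V(H, a) = 7 (V(H, a) = 4 + 3 = 7)
O(h) = -3 + 6*h (O(h) = -3 + (5*h + h) = -3 + 6*h)
G = -4 (G = -6 + 2 = -4)
F(U, k) = -4 + 39*U (F(U, k) = (-3 + 6*7)*U - 4 = (-3 + 42)*U - 4 = 39*U - 4 = -4 + 39*U)
-19*F(1, 5)*17 = -19*(-4 + 39*1)*17 = -19*(-4 + 39)*17 = -19*35*17 = -665*17 = -11305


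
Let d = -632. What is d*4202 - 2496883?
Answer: -5152547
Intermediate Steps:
d*4202 - 2496883 = -632*4202 - 2496883 = -2655664 - 2496883 = -5152547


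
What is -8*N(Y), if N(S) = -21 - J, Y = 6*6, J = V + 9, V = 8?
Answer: 304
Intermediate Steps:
J = 17 (J = 8 + 9 = 17)
Y = 36
N(S) = -38 (N(S) = -21 - 1*17 = -21 - 17 = -38)
-8*N(Y) = -8*(-38) = 304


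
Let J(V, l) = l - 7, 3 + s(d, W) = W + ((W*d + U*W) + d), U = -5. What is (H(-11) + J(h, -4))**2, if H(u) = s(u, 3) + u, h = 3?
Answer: 6561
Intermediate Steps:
s(d, W) = -3 + d - 4*W + W*d (s(d, W) = -3 + (W + ((W*d - 5*W) + d)) = -3 + (W + ((-5*W + W*d) + d)) = -3 + (W + (d - 5*W + W*d)) = -3 + (d - 4*W + W*d) = -3 + d - 4*W + W*d)
H(u) = -15 + 5*u (H(u) = (-3 + u - 4*3 + 3*u) + u = (-3 + u - 12 + 3*u) + u = (-15 + 4*u) + u = -15 + 5*u)
J(V, l) = -7 + l
(H(-11) + J(h, -4))**2 = ((-15 + 5*(-11)) + (-7 - 4))**2 = ((-15 - 55) - 11)**2 = (-70 - 11)**2 = (-81)**2 = 6561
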